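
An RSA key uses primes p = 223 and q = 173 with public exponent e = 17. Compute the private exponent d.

17969

φ(n) = (p−1)(q−1) = 222·172 = 38184.
Need d with 17·d ≡ 1 (mod 38184). Apply the extended Euclidean algorithm:
38184 = 2246*17 + 2
17 = 8*2 + 1
2 = 2*1 + 0
Back-substitute:
1 = 17 − 8·2
1 = −8·38184 + 17969·17
So 17·17969 ≡ 1 (mod 38184), hence d = 17969.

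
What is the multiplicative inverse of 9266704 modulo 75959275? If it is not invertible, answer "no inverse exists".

Apply the Euclidean algorithm to 75959275 and 9266704:
75959275 = 8×9266704 + 1825643
9266704 = 5×1825643 + 138489
1825643 = 13×138489 + 25286
138489 = 5×25286 + 12059
25286 = 2×12059 + 1168
12059 = 10×1168 + 379
1168 = 3×379 + 31
379 = 12×31 + 7
31 = 4×7 + 3
7 = 2×3 + 1
3 = 3×1 + 0
The gcd is 1. Working backward:
1 = 7 − 2·3
1 = −2·31 + 9·7
1 = 9·379 − 110·31
1 = −110·1168 + 339·379
1 = 339·12059 − 3500·1168
1 = −3500·25286 + 7339·12059
1 = 7339·138489 − 40195·25286
1 = −40195·1825643 + 529874·138489
1 = 529874·9266704 − 2689565·1825643
1 = −2689565·75959275 + 22046394·9266704
So 9266704·22046394 ≡ 1 (mod 75959275).

22046394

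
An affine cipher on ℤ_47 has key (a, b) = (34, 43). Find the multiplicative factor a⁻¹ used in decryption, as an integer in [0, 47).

18

Run Euclid on (47, 34):
47 = 1*34 + 13
34 = 2*13 + 8
13 = 1*8 + 5
8 = 1*5 + 3
5 = 1*3 + 2
3 = 1*2 + 1
2 = 2*1 + 0
The gcd is 1. Working backward:
1 = 3 − 2
1 = −5 + 2·3
1 = 2·8 − 3·5
1 = −3·13 + 5·8
1 = 5·34 − 13·13
1 = −13·47 + 18·34
So 34·18 ≡ 1 (mod 47).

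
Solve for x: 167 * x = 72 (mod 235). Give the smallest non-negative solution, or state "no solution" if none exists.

First find gcd(167, 235):
235 = 1*167 + 68
167 = 2*68 + 31
68 = 2*31 + 6
31 = 5*6 + 1
6 = 6*1 + 0
gcd = 1, so a unique solution mod 235 exists.
Back-substitute for the Bézout coefficients:
1 = 31 − 5·6
1 = −5·68 + 11·31
1 = 11·167 − 27·68
1 = −27·235 + 38·167
So 167·(38) ≡ 1 (mod 235), giving 167⁻¹ ≡ 38.
x ≡ 167⁻¹·72 ≡ 38·72 ≡ 151 (mod 235).

151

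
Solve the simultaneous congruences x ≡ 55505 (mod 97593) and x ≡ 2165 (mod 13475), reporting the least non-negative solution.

Write x = 55505 + 97593·k. Then 97593·k ≡ 2165 − 55505 ≡ 560 (mod 13475).
Need 97593⁻¹ mod 13475. Extended Euclid on (13475, 3268):
13475 = 4×3268 + 403
3268 = 8×403 + 44
403 = 9×44 + 7
44 = 6×7 + 2
7 = 3×2 + 1
2 = 2×1 + 0
Back-substitute:
1 = 7 − 3·2
1 = −3·44 + 19·7
1 = 19·403 − 174·44
1 = −174·3268 + 1411·403
1 = 1411·13475 − 5818·3268
97593⁻¹ ≡ 7657 (mod 13475), so k ≡ 7657·560 ≡ 2870 (mod 13475).
x = 55505 + 97593·2870 = 280147415.

280147415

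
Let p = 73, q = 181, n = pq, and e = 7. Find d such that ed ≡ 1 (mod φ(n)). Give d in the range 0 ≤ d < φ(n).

φ(n) = (p−1)(q−1) = 72·180 = 12960.
Need d with 7·d ≡ 1 (mod 12960). Apply the extended Euclidean algorithm:
12960 = 1851*7 + 3
7 = 2*3 + 1
3 = 3*1 + 0
Back-substitute:
1 = 7 − 2·3
1 = −2·12960 + 3703·7
So 7·3703 ≡ 1 (mod 12960), hence d = 3703.

3703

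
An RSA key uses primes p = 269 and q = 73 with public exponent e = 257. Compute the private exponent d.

15617

φ(n) = (p−1)(q−1) = 268·72 = 19296.
Need d with 257·d ≡ 1 (mod 19296). Apply the extended Euclidean algorithm:
19296 = 75*257 + 21
257 = 12*21 + 5
21 = 4*5 + 1
5 = 5*1 + 0
Back-substitute:
1 = 21 − 4·5
1 = −4·257 + 49·21
1 = 49·19296 − 3679·257
So 257·(-3679) ≡ 1 (mod 19296), hence d ≡ -3679 ≡ 15617 (mod 19296).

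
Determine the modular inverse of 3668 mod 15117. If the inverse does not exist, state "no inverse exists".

11618

gcd(15117, 3668) by repeated division:
15117 = 4*3668 + 445
3668 = 8*445 + 108
445 = 4*108 + 13
108 = 8*13 + 4
13 = 3*4 + 1
4 = 4*1 + 0
Since gcd(3668, 15117) = 1, back-substitute to write 1 as a combination:
1 = 13 − 3·4
1 = −3·108 + 25·13
1 = 25·445 − 103·108
1 = −103·3668 + 849·445
1 = 849·15117 − 3499·3668
Hence 3668⁻¹ ≡ -3499 ≡ 11618 (mod 15117).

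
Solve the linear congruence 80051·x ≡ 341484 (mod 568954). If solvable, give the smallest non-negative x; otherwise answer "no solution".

416924

First find gcd(80051, 568954):
568954 = 7×80051 + 8597
80051 = 9×8597 + 2678
8597 = 3×2678 + 563
2678 = 4×563 + 426
563 = 1×426 + 137
426 = 3×137 + 15
137 = 9×15 + 2
15 = 7×2 + 1
2 = 2×1 + 0
gcd = 1, so a unique solution mod 568954 exists.
Back-substitute for the Bézout coefficients:
1 = 15 − 7·2
1 = −7·137 + 64·15
1 = 64·426 − 199·137
1 = −199·563 + 263·426
1 = 263·2678 − 1251·563
1 = −1251·8597 + 4016·2678
1 = 4016·80051 − 37395·8597
1 = −37395·568954 + 265781·80051
So 80051·(265781) ≡ 1 (mod 568954), giving 80051⁻¹ ≡ 265781.
x ≡ 80051⁻¹·341484 ≡ 265781·341484 ≡ 416924 (mod 568954).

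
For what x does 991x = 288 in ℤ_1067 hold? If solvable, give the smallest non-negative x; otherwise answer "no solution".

277

First find gcd(991, 1067):
1067 = 1×991 + 76
991 = 13×76 + 3
76 = 25×3 + 1
3 = 3×1 + 0
gcd = 1, so a unique solution mod 1067 exists.
Back-substitute for the Bézout coefficients:
1 = 76 − 25·3
1 = −25·991 + 326·76
1 = 326·1067 − 351·991
So 991·(-351) ≡ 1 (mod 1067), giving 991⁻¹ ≡ 716.
x ≡ 991⁻¹·288 ≡ 716·288 ≡ 277 (mod 1067).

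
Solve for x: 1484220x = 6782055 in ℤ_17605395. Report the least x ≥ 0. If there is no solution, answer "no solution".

First find gcd(1484220, 17605395):
17605395 = 11*1484220 + 1278975
1484220 = 1*1278975 + 205245
1278975 = 6*205245 + 47505
205245 = 4*47505 + 15225
47505 = 3*15225 + 1830
15225 = 8*1830 + 585
1830 = 3*585 + 75
585 = 7*75 + 60
75 = 1*60 + 15
60 = 4*15 + 0
gcd = 15 and 15 | 6782055, so solutions exist. Divide through by 15: 98948x ≡ 452137 (mod 1173693).
Now find 98948⁻¹ mod 1173693:
1173693 = 11*98948 + 85265
98948 = 1*85265 + 13683
85265 = 6*13683 + 3167
13683 = 4*3167 + 1015
3167 = 3*1015 + 122
1015 = 8*122 + 39
122 = 3*39 + 5
39 = 7*5 + 4
5 = 1*4 + 1
4 = 4*1 + 0
Back-substitute:
1 = 5 − 4
1 = −39 + 8·5
1 = 8·122 − 25·39
1 = −25·1015 + 208·122
1 = 208·3167 − 649·1015
1 = −649·13683 + 2804·3167
1 = 2804·85265 − 17473·13683
1 = −17473·98948 + 20277·85265
1 = 20277·1173693 − 240520·98948
So 98948·(-240520) ≡ 1 (mod 1173693), i.e. 98948⁻¹ ≡ 933173.
Then x ≡ 933173·452137 ≡ 533675 (mod 1173693); the smallest non-negative solution is x = 533675.

533675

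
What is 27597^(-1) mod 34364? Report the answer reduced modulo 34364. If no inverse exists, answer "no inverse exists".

6561

Apply the Euclidean algorithm to 34364 and 27597:
34364 = 1·27597 + 6767
27597 = 4·6767 + 529
6767 = 12·529 + 419
529 = 1·419 + 110
419 = 3·110 + 89
110 = 1·89 + 21
89 = 4·21 + 5
21 = 4·5 + 1
5 = 5·1 + 0
The gcd is 1. Working backward:
1 = 21 − 4·5
1 = −4·89 + 17·21
1 = 17·110 − 21·89
1 = −21·419 + 80·110
1 = 80·529 − 101·419
1 = −101·6767 + 1292·529
1 = 1292·27597 − 5269·6767
1 = −5269·34364 + 6561·27597
So 27597·6561 ≡ 1 (mod 34364).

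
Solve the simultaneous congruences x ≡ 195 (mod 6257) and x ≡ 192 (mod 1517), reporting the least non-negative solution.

Write x = 195 + 6257·k. Then 6257·k ≡ 192 − 195 ≡ 1514 (mod 1517).
Need 6257⁻¹ mod 1517. Extended Euclid on (1517, 189):
1517 = 8*189 + 5
189 = 37*5 + 4
5 = 1*4 + 1
4 = 4*1 + 0
Back-substitute:
1 = 5 − 4
1 = −189 + 38·5
1 = 38·1517 − 305·189
6257⁻¹ ≡ 1212 (mod 1517), so k ≡ 1212·1514 ≡ 915 (mod 1517).
x = 195 + 6257·915 = 5725350.

5725350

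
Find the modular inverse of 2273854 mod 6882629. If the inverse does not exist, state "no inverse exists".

6689676

Run Euclid on (6882629, 2273854):
6882629 = 3×2273854 + 61067
2273854 = 37×61067 + 14375
61067 = 4×14375 + 3567
14375 = 4×3567 + 107
3567 = 33×107 + 36
107 = 2×36 + 35
36 = 1×35 + 1
35 = 35×1 + 0
gcd = 1, so the inverse exists. Back-substitute:
1 = 36 − 35
1 = −107 + 3·36
1 = 3·3567 − 100·107
1 = −100·14375 + 403·3567
1 = 403·61067 − 1712·14375
1 = −1712·2273854 + 63747·61067
1 = 63747·6882629 − 192953·2273854
Hence 2273854⁻¹ ≡ -192953 ≡ 6689676 (mod 6882629).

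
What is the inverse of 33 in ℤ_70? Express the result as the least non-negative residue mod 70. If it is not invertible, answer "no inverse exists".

gcd(70, 33) by repeated division:
70 = 2·33 + 4
33 = 8·4 + 1
4 = 4·1 + 0
Since gcd(33, 70) = 1, back-substitute to write 1 as a combination:
1 = 33 − 8·4
1 = −8·70 + 17·33
So 33·17 ≡ 1 (mod 70).

17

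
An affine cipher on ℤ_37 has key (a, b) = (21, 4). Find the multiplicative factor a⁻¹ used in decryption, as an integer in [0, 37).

30

Extended Euclidean algorithm:
37 = 1*21 + 16
21 = 1*16 + 5
16 = 3*5 + 1
5 = 5*1 + 0
gcd = 1, so the inverse exists. Back-substitute:
1 = 16 − 3·5
1 = −3·21 + 4·16
1 = 4·37 − 7·21
Hence 21⁻¹ ≡ -7 ≡ 30 (mod 37).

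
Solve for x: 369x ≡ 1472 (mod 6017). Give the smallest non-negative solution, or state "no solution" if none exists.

First find gcd(369, 6017):
6017 = 16·369 + 113
369 = 3·113 + 30
113 = 3·30 + 23
30 = 1·23 + 7
23 = 3·7 + 2
7 = 3·2 + 1
2 = 2·1 + 0
gcd = 1, so a unique solution mod 6017 exists.
Back-substitute for the Bézout coefficients:
1 = 7 − 3·2
1 = −3·23 + 10·7
1 = 10·30 − 13·23
1 = −13·113 + 49·30
1 = 49·369 − 160·113
1 = −160·6017 + 2609·369
So 369·(2609) ≡ 1 (mod 6017), giving 369⁻¹ ≡ 2609.
x ≡ 369⁻¹·1472 ≡ 2609·1472 ≡ 1602 (mod 6017).

1602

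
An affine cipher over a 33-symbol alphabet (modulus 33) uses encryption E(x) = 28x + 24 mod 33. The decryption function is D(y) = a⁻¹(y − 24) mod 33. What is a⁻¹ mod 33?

13

Apply the Euclidean algorithm to 33 and 28:
33 = 1×28 + 5
28 = 5×5 + 3
5 = 1×3 + 2
3 = 1×2 + 1
2 = 2×1 + 0
gcd = 1, so the inverse exists. Back-substitute:
1 = 3 − 2
1 = −5 + 2·3
1 = 2·28 − 11·5
1 = −11·33 + 13·28
So 28·13 ≡ 1 (mod 33).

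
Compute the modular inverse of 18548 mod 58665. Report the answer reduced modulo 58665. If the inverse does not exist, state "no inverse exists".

Run Euclid on (58665, 18548):
58665 = 3*18548 + 3021
18548 = 6*3021 + 422
3021 = 7*422 + 67
422 = 6*67 + 20
67 = 3*20 + 7
20 = 2*7 + 6
7 = 1*6 + 1
6 = 6*1 + 0
The gcd is 1. Working backward:
1 = 7 − 6
1 = −20 + 3·7
1 = 3·67 − 10·20
1 = −10·422 + 63·67
1 = 63·3021 − 451·422
1 = −451·18548 + 2769·3021
1 = 2769·58665 − 8758·18548
Thus 18548·(-8758) ≡ 1 (mod 58665); reducing, -8758 mod 58665 = 49907.

49907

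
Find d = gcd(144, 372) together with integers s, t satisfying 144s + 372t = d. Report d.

Apply Euclid's algorithm to 372 and 144:
372 = 2·144 + 84
144 = 1·84 + 60
84 = 1·60 + 24
60 = 2·24 + 12
24 = 2·12 + 0
gcd(144, 372) = 12.
Working backward:
12 = 60 − 2·24
12 = −2·84 + 3·60
12 = 3·144 − 5·84
12 = −5·372 + 13·144
So 12 = (-5)·372 + (13)·144.

12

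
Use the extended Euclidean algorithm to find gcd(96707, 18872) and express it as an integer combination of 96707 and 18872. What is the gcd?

Apply Euclid's algorithm to 96707 and 18872:
96707 = 5×18872 + 2347
18872 = 8×2347 + 96
2347 = 24×96 + 43
96 = 2×43 + 10
43 = 4×10 + 3
10 = 3×3 + 1
3 = 3×1 + 0
gcd(96707, 18872) = 1.
Back-substituting:
1 = 10 − 3·3
1 = −3·43 + 13·10
1 = 13·96 − 29·43
1 = −29·2347 + 709·96
1 = 709·18872 − 5701·2347
1 = −5701·96707 + 29214·18872
So 1 = (-5701)·96707 + (29214)·18872.

1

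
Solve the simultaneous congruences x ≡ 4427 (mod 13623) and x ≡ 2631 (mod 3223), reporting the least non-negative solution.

Write x = 4427 + 13623·k. Then 13623·k ≡ 2631 − 4427 ≡ 1427 (mod 3223).
Need 13623⁻¹ mod 3223. Extended Euclid on (3223, 731):
3223 = 4×731 + 299
731 = 2×299 + 133
299 = 2×133 + 33
133 = 4×33 + 1
33 = 33×1 + 0
Back-substitute:
1 = 133 − 4·33
1 = −4·299 + 9·133
1 = 9·731 − 22·299
1 = −22·3223 + 97·731
13623⁻¹ ≡ 97 (mod 3223), so k ≡ 97·1427 ≡ 3053 (mod 3223).
x = 4427 + 13623·3053 = 41595446.

41595446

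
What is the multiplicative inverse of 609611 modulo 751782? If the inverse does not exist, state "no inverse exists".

504923

Extended Euclidean algorithm:
751782 = 1*609611 + 142171
609611 = 4*142171 + 40927
142171 = 3*40927 + 19390
40927 = 2*19390 + 2147
19390 = 9*2147 + 67
2147 = 32*67 + 3
67 = 22*3 + 1
3 = 3*1 + 0
gcd = 1, so the inverse exists. Back-substitute:
1 = 67 − 22·3
1 = −22·2147 + 705·67
1 = 705·19390 − 6367·2147
1 = −6367·40927 + 13439·19390
1 = 13439·142171 − 46684·40927
1 = −46684·609611 + 200175·142171
1 = 200175·751782 − 246859·609611
Thus 609611·(-246859) ≡ 1 (mod 751782); reducing, -246859 mod 751782 = 504923.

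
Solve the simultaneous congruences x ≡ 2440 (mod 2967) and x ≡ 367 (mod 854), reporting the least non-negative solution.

Write x = 2440 + 2967·k. Then 2967·k ≡ 367 − 2440 ≡ 489 (mod 854).
Need 2967⁻¹ mod 854. Extended Euclid on (854, 405):
854 = 2·405 + 44
405 = 9·44 + 9
44 = 4·9 + 8
9 = 1·8 + 1
8 = 8·1 + 0
Back-substitute:
1 = 9 − 8
1 = −44 + 5·9
1 = 5·405 − 46·44
1 = −46·854 + 97·405
2967⁻¹ ≡ 97 (mod 854), so k ≡ 97·489 ≡ 463 (mod 854).
x = 2440 + 2967·463 = 1376161.

1376161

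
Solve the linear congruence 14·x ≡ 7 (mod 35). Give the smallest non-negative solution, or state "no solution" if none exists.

3

First find gcd(14, 35):
35 = 2*14 + 7
14 = 2*7 + 0
gcd = 7 and 7 | 7, so solutions exist. Divide through by 7: 2x ≡ 1 (mod 5).
Now find 2⁻¹ mod 5:
5 = 2·2 + 1
2 = 2·1 + 0
Back-substitute:
1 = 5 − 2·2
So 2·(-2) ≡ 1 (mod 5), i.e. 2⁻¹ ≡ 3.
Then x ≡ 3·1 ≡ 3 (mod 5); the smallest non-negative solution is x = 3.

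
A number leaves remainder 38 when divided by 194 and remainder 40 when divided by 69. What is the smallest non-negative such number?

Write x = 38 + 194·k. Then 194·k ≡ 40 − 38 ≡ 2 (mod 69).
Need 194⁻¹ mod 69. Extended Euclid on (69, 56):
69 = 1·56 + 13
56 = 4·13 + 4
13 = 3·4 + 1
4 = 4·1 + 0
Back-substitute:
1 = 13 − 3·4
1 = −3·56 + 13·13
1 = 13·69 − 16·56
194⁻¹ ≡ 53 (mod 69), so k ≡ 53·2 ≡ 37 (mod 69).
x = 38 + 194·37 = 7216.

7216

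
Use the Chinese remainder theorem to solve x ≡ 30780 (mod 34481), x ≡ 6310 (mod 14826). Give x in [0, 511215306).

Write x = 30780 + 34481·k. Then 34481·k ≡ 6310 − 30780 ≡ 5182 (mod 14826).
Need 34481⁻¹ mod 14826. Extended Euclid on (14826, 4829):
14826 = 3·4829 + 339
4829 = 14·339 + 83
339 = 4·83 + 7
83 = 11·7 + 6
7 = 1·6 + 1
6 = 6·1 + 0
Back-substitute:
1 = 7 − 6
1 = −83 + 12·7
1 = 12·339 − 49·83
1 = −49·4829 + 698·339
1 = 698·14826 − 2143·4829
34481⁻¹ ≡ 12683 (mod 14826), so k ≡ 12683·5182 ≡ 14474 (mod 14826).
x = 30780 + 34481·14474 = 499108774.

499108774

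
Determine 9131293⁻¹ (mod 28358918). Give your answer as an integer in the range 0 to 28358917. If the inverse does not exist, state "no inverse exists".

Apply the Euclidean algorithm to 28358918 and 9131293:
28358918 = 3·9131293 + 965039
9131293 = 9·965039 + 445942
965039 = 2·445942 + 73155
445942 = 6·73155 + 7012
73155 = 10·7012 + 3035
7012 = 2·3035 + 942
3035 = 3·942 + 209
942 = 4·209 + 106
209 = 1·106 + 103
106 = 1·103 + 3
103 = 34·3 + 1
3 = 3·1 + 0
gcd = 1, so the inverse exists. Back-substitute:
1 = 103 − 34·3
1 = −34·106 + 35·103
1 = 35·209 − 69·106
1 = −69·942 + 311·209
1 = 311·3035 − 1002·942
1 = −1002·7012 + 2315·3035
1 = 2315·73155 − 24152·7012
1 = −24152·445942 + 147227·73155
1 = 147227·965039 − 318606·445942
1 = −318606·9131293 + 3014681·965039
1 = 3014681·28358918 − 9362649·9131293
Hence 9131293⁻¹ ≡ -9362649 ≡ 18996269 (mod 28358918).

18996269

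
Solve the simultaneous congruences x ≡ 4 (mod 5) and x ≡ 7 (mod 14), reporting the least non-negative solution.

Write x = 4 + 5·k. Then 5·k ≡ 7 − 4 ≡ 3 (mod 14).
Need 5⁻¹ mod 14. Extended Euclid on (14, 5):
14 = 2×5 + 4
5 = 1×4 + 1
4 = 4×1 + 0
Back-substitute:
1 = 5 − 4
1 = −14 + 3·5
5⁻¹ ≡ 3 (mod 14), so k ≡ 3·3 ≡ 9 (mod 14).
x = 4 + 5·9 = 49.

49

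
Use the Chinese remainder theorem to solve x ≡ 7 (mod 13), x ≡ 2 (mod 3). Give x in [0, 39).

Write x = 7 + 13·k. Then 13·k ≡ 2 − 7 ≡ 1 (mod 3).
Need 13⁻¹ mod 3. Extended Euclid on (3, 1):
3 = 3×1 + 0
13⁻¹ ≡ 1 (mod 3), so k ≡ 1·1 ≡ 1 (mod 3).
x = 7 + 13·1 = 20.

20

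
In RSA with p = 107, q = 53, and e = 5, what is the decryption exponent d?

2205

φ(n) = (p−1)(q−1) = 106·52 = 5512.
Need d with 5·d ≡ 1 (mod 5512). Apply the extended Euclidean algorithm:
5512 = 1102*5 + 2
5 = 2*2 + 1
2 = 2*1 + 0
Back-substitute:
1 = 5 − 2·2
1 = −2·5512 + 2205·5
So 5·2205 ≡ 1 (mod 5512), hence d = 2205.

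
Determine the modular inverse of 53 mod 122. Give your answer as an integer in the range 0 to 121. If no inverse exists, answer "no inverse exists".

Run Euclid on (122, 53):
122 = 2×53 + 16
53 = 3×16 + 5
16 = 3×5 + 1
5 = 5×1 + 0
gcd = 1, so the inverse exists. Back-substitute:
1 = 16 − 3·5
1 = −3·53 + 10·16
1 = 10·122 − 23·53
Hence 53⁻¹ ≡ -23 ≡ 99 (mod 122).

99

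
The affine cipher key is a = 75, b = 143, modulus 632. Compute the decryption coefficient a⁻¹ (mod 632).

59

Run Euclid on (632, 75):
632 = 8*75 + 32
75 = 2*32 + 11
32 = 2*11 + 10
11 = 1*10 + 1
10 = 10*1 + 0
Since gcd(75, 632) = 1, back-substitute to write 1 as a combination:
1 = 11 − 10
1 = −32 + 3·11
1 = 3·75 − 7·32
1 = −7·632 + 59·75
So 75·59 ≡ 1 (mod 632).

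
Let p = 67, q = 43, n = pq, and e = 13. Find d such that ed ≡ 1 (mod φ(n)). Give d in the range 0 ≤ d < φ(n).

853

φ(n) = (p−1)(q−1) = 66·42 = 2772.
Need d with 13·d ≡ 1 (mod 2772). Apply the extended Euclidean algorithm:
2772 = 213*13 + 3
13 = 4*3 + 1
3 = 3*1 + 0
Back-substitute:
1 = 13 − 4·3
1 = −4·2772 + 853·13
So 13·853 ≡ 1 (mod 2772), hence d = 853.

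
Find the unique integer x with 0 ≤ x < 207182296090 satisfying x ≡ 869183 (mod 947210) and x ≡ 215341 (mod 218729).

166909690493

Write x = 869183 + 947210·k. Then 947210·k ≡ 215341 − 869183 ≡ 2345 (mod 218729).
Need 947210⁻¹ mod 218729. Extended Euclid on (218729, 72294):
218729 = 3×72294 + 1847
72294 = 39×1847 + 261
1847 = 7×261 + 20
261 = 13×20 + 1
20 = 20×1 + 0
Back-substitute:
1 = 261 − 13·20
1 = −13·1847 + 92·261
1 = 92·72294 − 3601·1847
1 = −3601·218729 + 10895·72294
947210⁻¹ ≡ 10895 (mod 218729), so k ≡ 10895·2345 ≡ 176211 (mod 218729).
x = 869183 + 947210·176211 = 166909690493.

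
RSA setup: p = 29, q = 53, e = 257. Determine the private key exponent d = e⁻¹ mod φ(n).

17

φ(n) = (p−1)(q−1) = 28·52 = 1456.
Need d with 257·d ≡ 1 (mod 1456). Apply the extended Euclidean algorithm:
1456 = 5·257 + 171
257 = 1·171 + 86
171 = 1·86 + 85
86 = 1·85 + 1
85 = 85·1 + 0
Back-substitute:
1 = 86 − 85
1 = −171 + 2·86
1 = 2·257 − 3·171
1 = −3·1456 + 17·257
So 257·17 ≡ 1 (mod 1456), hence d = 17.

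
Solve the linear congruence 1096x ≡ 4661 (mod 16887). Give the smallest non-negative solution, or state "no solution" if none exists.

First find gcd(1096, 16887):
16887 = 15*1096 + 447
1096 = 2*447 + 202
447 = 2*202 + 43
202 = 4*43 + 30
43 = 1*30 + 13
30 = 2*13 + 4
13 = 3*4 + 1
4 = 4*1 + 0
gcd = 1, so a unique solution mod 16887 exists.
Back-substitute for the Bézout coefficients:
1 = 13 − 3·4
1 = −3·30 + 7·13
1 = 7·43 − 10·30
1 = −10·202 + 47·43
1 = 47·447 − 104·202
1 = −104·1096 + 255·447
1 = 255·16887 − 3929·1096
So 1096·(-3929) ≡ 1 (mod 16887), giving 1096⁻¹ ≡ 12958.
x ≡ 1096⁻¹·4661 ≡ 12958·4661 ≡ 9326 (mod 16887).

9326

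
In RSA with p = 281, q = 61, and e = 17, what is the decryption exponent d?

φ(n) = (p−1)(q−1) = 280·60 = 16800.
Need d with 17·d ≡ 1 (mod 16800). Apply the extended Euclidean algorithm:
16800 = 988·17 + 4
17 = 4·4 + 1
4 = 4·1 + 0
Back-substitute:
1 = 17 − 4·4
1 = −4·16800 + 3953·17
So 17·3953 ≡ 1 (mod 16800), hence d = 3953.

3953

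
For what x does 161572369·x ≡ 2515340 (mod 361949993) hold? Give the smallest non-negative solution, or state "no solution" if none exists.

207867387

First find gcd(161572369, 361949993):
361949993 = 2×161572369 + 38805255
161572369 = 4×38805255 + 6351349
38805255 = 6×6351349 + 697161
6351349 = 9×697161 + 76900
697161 = 9×76900 + 5061
76900 = 15×5061 + 985
5061 = 5×985 + 136
985 = 7×136 + 33
136 = 4×33 + 4
33 = 8×4 + 1
4 = 4×1 + 0
gcd = 1, so a unique solution mod 361949993 exists.
Back-substitute for the Bézout coefficients:
1 = 33 − 8·4
1 = −8·136 + 33·33
1 = 33·985 − 239·136
1 = −239·5061 + 1228·985
1 = 1228·76900 − 18659·5061
1 = −18659·697161 + 169159·76900
1 = 169159·6351349 − 1541090·697161
1 = −1541090·38805255 + 9415699·6351349
1 = 9415699·161572369 − 39203886·38805255
1 = −39203886·361949993 + 87823471·161572369
So 161572369·(87823471) ≡ 1 (mod 361949993), giving 161572369⁻¹ ≡ 87823471.
x ≡ 161572369⁻¹·2515340 ≡ 87823471·2515340 ≡ 207867387 (mod 361949993).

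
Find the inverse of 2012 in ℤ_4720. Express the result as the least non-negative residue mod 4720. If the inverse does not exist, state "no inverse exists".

no inverse exists

Euclidean algorithm on 4720, 2012:
4720 = 2*2012 + 696
2012 = 2*696 + 620
696 = 1*620 + 76
620 = 8*76 + 12
76 = 6*12 + 4
12 = 3*4 + 0
gcd(2012, 4720) = 4 ≠ 1, so 2012 has no multiplicative inverse modulo 4720.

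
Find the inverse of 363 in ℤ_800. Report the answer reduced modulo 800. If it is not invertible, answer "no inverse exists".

227

Apply the Euclidean algorithm to 800 and 363:
800 = 2·363 + 74
363 = 4·74 + 67
74 = 1·67 + 7
67 = 9·7 + 4
7 = 1·4 + 3
4 = 1·3 + 1
3 = 3·1 + 0
Since gcd(363, 800) = 1, back-substitute to write 1 as a combination:
1 = 4 − 3
1 = −7 + 2·4
1 = 2·67 − 19·7
1 = −19·74 + 21·67
1 = 21·363 − 103·74
1 = −103·800 + 227·363
So 363·227 ≡ 1 (mod 800).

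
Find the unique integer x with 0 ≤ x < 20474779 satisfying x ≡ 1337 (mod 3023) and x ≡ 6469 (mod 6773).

10829723

Write x = 1337 + 3023·k. Then 3023·k ≡ 6469 − 1337 ≡ 5132 (mod 6773).
Need 3023⁻¹ mod 6773. Extended Euclid on (6773, 3023):
6773 = 2*3023 + 727
3023 = 4*727 + 115
727 = 6*115 + 37
115 = 3*37 + 4
37 = 9*4 + 1
4 = 4*1 + 0
Back-substitute:
1 = 37 − 9·4
1 = −9·115 + 28·37
1 = 28·727 − 177·115
1 = −177·3023 + 736·727
1 = 736·6773 − 1649·3023
3023⁻¹ ≡ 5124 (mod 6773), so k ≡ 5124·5132 ≡ 3582 (mod 6773).
x = 1337 + 3023·3582 = 10829723.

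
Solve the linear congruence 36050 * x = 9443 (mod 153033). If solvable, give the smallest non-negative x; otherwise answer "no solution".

First find gcd(36050, 153033):
153033 = 4×36050 + 8833
36050 = 4×8833 + 718
8833 = 12×718 + 217
718 = 3×217 + 67
217 = 3×67 + 16
67 = 4×16 + 3
16 = 5×3 + 1
3 = 3×1 + 0
gcd = 1, so a unique solution mod 153033 exists.
Back-substitute for the Bézout coefficients:
1 = 16 − 5·3
1 = −5·67 + 21·16
1 = 21·217 − 68·67
1 = −68·718 + 225·217
1 = 225·8833 − 2768·718
1 = −2768·36050 + 11297·8833
1 = 11297·153033 − 47956·36050
So 36050·(-47956) ≡ 1 (mod 153033), giving 36050⁻¹ ≡ 105077.
x ≡ 36050⁻¹·9443 ≡ 105077·9443 ≡ 129172 (mod 153033).

129172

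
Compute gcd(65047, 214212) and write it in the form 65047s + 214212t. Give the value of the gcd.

1

Repeated division:
214212 = 3·65047 + 19071
65047 = 3·19071 + 7834
19071 = 2·7834 + 3403
7834 = 2·3403 + 1028
3403 = 3·1028 + 319
1028 = 3·319 + 71
319 = 4·71 + 35
71 = 2·35 + 1
35 = 35·1 + 0
gcd(65047, 214212) = 1.
Back-substituting:
1 = 71 − 2·35
1 = −2·319 + 9·71
1 = 9·1028 − 29·319
1 = −29·3403 + 96·1028
1 = 96·7834 − 221·3403
1 = −221·19071 + 538·7834
1 = 538·65047 − 1835·19071
1 = −1835·214212 + 6043·65047
So 1 = (-1835)·214212 + (6043)·65047.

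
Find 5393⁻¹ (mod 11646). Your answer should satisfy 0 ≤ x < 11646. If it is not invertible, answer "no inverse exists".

8897

Extended Euclidean algorithm:
11646 = 2×5393 + 860
5393 = 6×860 + 233
860 = 3×233 + 161
233 = 1×161 + 72
161 = 2×72 + 17
72 = 4×17 + 4
17 = 4×4 + 1
4 = 4×1 + 0
gcd = 1, so the inverse exists. Back-substitute:
1 = 17 − 4·4
1 = −4·72 + 17·17
1 = 17·161 − 38·72
1 = −38·233 + 55·161
1 = 55·860 − 203·233
1 = −203·5393 + 1273·860
1 = 1273·11646 − 2749·5393
Thus 5393·(-2749) ≡ 1 (mod 11646); reducing, -2749 mod 11646 = 8897.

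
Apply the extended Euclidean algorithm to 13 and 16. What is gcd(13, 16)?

1

Euclidean algorithm:
16 = 1×13 + 3
13 = 4×3 + 1
3 = 3×1 + 0
gcd(13, 16) = 1.
Working backward:
1 = 13 − 4·3
1 = −4·16 + 5·13
So 1 = (-4)·16 + (5)·13.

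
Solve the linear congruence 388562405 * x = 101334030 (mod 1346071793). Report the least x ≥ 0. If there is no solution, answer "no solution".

no solution

gcd(388562405, 1346071793):
1346071793 = 3·388562405 + 180384578
388562405 = 2·180384578 + 27793249
180384578 = 6·27793249 + 13625084
27793249 = 2·13625084 + 543081
13625084 = 25·543081 + 48059
543081 = 11·48059 + 14432
48059 = 3·14432 + 4763
14432 = 3·4763 + 143
4763 = 33·143 + 44
143 = 3·44 + 11
44 = 4·11 + 0
gcd = 11, but 11 ∤ 101334030, so the congruence has no solution.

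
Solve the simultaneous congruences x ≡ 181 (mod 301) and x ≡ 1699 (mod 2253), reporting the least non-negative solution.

Write x = 181 + 301·k. Then 301·k ≡ 1699 − 181 ≡ 1518 (mod 2253).
Need 301⁻¹ mod 2253. Extended Euclid on (2253, 301):
2253 = 7·301 + 146
301 = 2·146 + 9
146 = 16·9 + 2
9 = 4·2 + 1
2 = 2·1 + 0
Back-substitute:
1 = 9 − 4·2
1 = −4·146 + 65·9
1 = 65·301 − 134·146
1 = −134·2253 + 1003·301
301⁻¹ ≡ 1003 (mod 2253), so k ≡ 1003·1518 ≡ 1779 (mod 2253).
x = 181 + 301·1779 = 535660.

535660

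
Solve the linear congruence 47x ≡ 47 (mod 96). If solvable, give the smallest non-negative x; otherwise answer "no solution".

First find gcd(47, 96):
96 = 2·47 + 2
47 = 23·2 + 1
2 = 2·1 + 0
gcd = 1, so a unique solution mod 96 exists.
Back-substitute for the Bézout coefficients:
1 = 47 − 23·2
1 = −23·96 + 47·47
So 47·(47) ≡ 1 (mod 96), giving 47⁻¹ ≡ 47.
x ≡ 47⁻¹·47 ≡ 47·47 ≡ 1 (mod 96).

1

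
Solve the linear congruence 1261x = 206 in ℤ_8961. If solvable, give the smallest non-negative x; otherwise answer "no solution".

First find gcd(1261, 8961):
8961 = 7×1261 + 134
1261 = 9×134 + 55
134 = 2×55 + 24
55 = 2×24 + 7
24 = 3×7 + 3
7 = 2×3 + 1
3 = 3×1 + 0
gcd = 1, so a unique solution mod 8961 exists.
Back-substitute for the Bézout coefficients:
1 = 7 − 2·3
1 = −2·24 + 7·7
1 = 7·55 − 16·24
1 = −16·134 + 39·55
1 = 39·1261 − 367·134
1 = −367·8961 + 2608·1261
So 1261·(2608) ≡ 1 (mod 8961), giving 1261⁻¹ ≡ 2608.
x ≡ 1261⁻¹·206 ≡ 2608·206 ≡ 8549 (mod 8961).

8549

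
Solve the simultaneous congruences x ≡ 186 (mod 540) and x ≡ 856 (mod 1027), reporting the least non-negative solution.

Write x = 186 + 540·k. Then 540·k ≡ 856 − 186 ≡ 670 (mod 1027).
Need 540⁻¹ mod 1027. Extended Euclid on (1027, 540):
1027 = 1·540 + 487
540 = 1·487 + 53
487 = 9·53 + 10
53 = 5·10 + 3
10 = 3·3 + 1
3 = 3·1 + 0
Back-substitute:
1 = 10 − 3·3
1 = −3·53 + 16·10
1 = 16·487 − 147·53
1 = −147·540 + 163·487
1 = 163·1027 − 310·540
540⁻¹ ≡ 717 (mod 1027), so k ≡ 717·670 ≡ 781 (mod 1027).
x = 186 + 540·781 = 421926.

421926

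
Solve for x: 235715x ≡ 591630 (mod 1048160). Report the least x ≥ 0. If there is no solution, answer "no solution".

First find gcd(235715, 1048160):
1048160 = 4·235715 + 105300
235715 = 2·105300 + 25115
105300 = 4·25115 + 4840
25115 = 5·4840 + 915
4840 = 5·915 + 265
915 = 3·265 + 120
265 = 2·120 + 25
120 = 4·25 + 20
25 = 1·20 + 5
20 = 4·5 + 0
gcd = 5 and 5 | 591630, so solutions exist. Divide through by 5: 47143x ≡ 118326 (mod 209632).
Now find 47143⁻¹ mod 209632:
209632 = 4*47143 + 21060
47143 = 2*21060 + 5023
21060 = 4*5023 + 968
5023 = 5*968 + 183
968 = 5*183 + 53
183 = 3*53 + 24
53 = 2*24 + 5
24 = 4*5 + 4
5 = 1*4 + 1
4 = 4*1 + 0
Back-substitute:
1 = 5 − 4
1 = −24 + 5·5
1 = 5·53 − 11·24
1 = −11·183 + 38·53
1 = 38·968 − 201·183
1 = −201·5023 + 1043·968
1 = 1043·21060 − 4373·5023
1 = −4373·47143 + 9789·21060
1 = 9789·209632 − 43529·47143
So 47143·(-43529) ≡ 1 (mod 209632), i.e. 47143⁻¹ ≡ 166103.
Then x ≡ 166103·118326 ≡ 45786 (mod 209632); the smallest non-negative solution is x = 45786.

45786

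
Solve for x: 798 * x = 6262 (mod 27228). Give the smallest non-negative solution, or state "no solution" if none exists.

no solution

gcd(798, 27228):
27228 = 34·798 + 96
798 = 8·96 + 30
96 = 3·30 + 6
30 = 5·6 + 0
gcd = 6, but 6 ∤ 6262, so the congruence has no solution.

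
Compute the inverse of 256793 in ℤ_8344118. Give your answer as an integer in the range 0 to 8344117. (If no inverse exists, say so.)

4914683

Extended Euclidean algorithm:
8344118 = 32·256793 + 126742
256793 = 2·126742 + 3309
126742 = 38·3309 + 1000
3309 = 3·1000 + 309
1000 = 3·309 + 73
309 = 4·73 + 17
73 = 4·17 + 5
17 = 3·5 + 2
5 = 2·2 + 1
2 = 2·1 + 0
gcd = 1, so the inverse exists. Back-substitute:
1 = 5 − 2·2
1 = −2·17 + 7·5
1 = 7·73 − 30·17
1 = −30·309 + 127·73
1 = 127·1000 − 411·309
1 = −411·3309 + 1360·1000
1 = 1360·126742 − 52091·3309
1 = −52091·256793 + 105542·126742
1 = 105542·8344118 − 3429435·256793
So 256793·(-3429435) ≡ 1 (mod 8344118), and -3429435 ≡ 4914683 (mod 8344118).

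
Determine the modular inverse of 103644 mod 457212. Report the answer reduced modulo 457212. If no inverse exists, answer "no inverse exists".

Compute gcd(103644, 457212):
457212 = 4·103644 + 42636
103644 = 2·42636 + 18372
42636 = 2·18372 + 5892
18372 = 3·5892 + 696
5892 = 8·696 + 324
696 = 2·324 + 48
324 = 6·48 + 36
48 = 1·36 + 12
36 = 3·12 + 0
gcd(103644, 457212) = 12 ≠ 1, so 103644 has no multiplicative inverse modulo 457212.

no inverse exists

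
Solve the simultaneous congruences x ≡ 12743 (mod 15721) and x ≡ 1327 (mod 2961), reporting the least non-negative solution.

Write x = 12743 + 15721·k. Then 15721·k ≡ 1327 − 12743 ≡ 428 (mod 2961).
Need 15721⁻¹ mod 2961. Extended Euclid on (2961, 916):
2961 = 3×916 + 213
916 = 4×213 + 64
213 = 3×64 + 21
64 = 3×21 + 1
21 = 21×1 + 0
Back-substitute:
1 = 64 − 3·21
1 = −3·213 + 10·64
1 = 10·916 − 43·213
1 = −43·2961 + 139·916
15721⁻¹ ≡ 139 (mod 2961), so k ≡ 139·428 ≡ 272 (mod 2961).
x = 12743 + 15721·272 = 4288855.

4288855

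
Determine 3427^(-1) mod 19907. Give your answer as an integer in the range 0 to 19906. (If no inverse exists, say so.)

gcd(19907, 3427) by repeated division:
19907 = 5·3427 + 2772
3427 = 1·2772 + 655
2772 = 4·655 + 152
655 = 4·152 + 47
152 = 3·47 + 11
47 = 4·11 + 3
11 = 3·3 + 2
3 = 1·2 + 1
2 = 2·1 + 0
Since gcd(3427, 19907) = 1, back-substitute to write 1 as a combination:
1 = 3 − 2
1 = −11 + 4·3
1 = 4·47 − 17·11
1 = −17·152 + 55·47
1 = 55·655 − 237·152
1 = −237·2772 + 1003·655
1 = 1003·3427 − 1240·2772
1 = −1240·19907 + 7203·3427
So 3427·7203 ≡ 1 (mod 19907).

7203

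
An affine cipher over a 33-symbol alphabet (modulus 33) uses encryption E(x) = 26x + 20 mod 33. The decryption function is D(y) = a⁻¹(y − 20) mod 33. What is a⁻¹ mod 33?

14

Apply the Euclidean algorithm to 33 and 26:
33 = 1*26 + 7
26 = 3*7 + 5
7 = 1*5 + 2
5 = 2*2 + 1
2 = 2*1 + 0
gcd = 1, so the inverse exists. Back-substitute:
1 = 5 − 2·2
1 = −2·7 + 3·5
1 = 3·26 − 11·7
1 = −11·33 + 14·26
So 26·14 ≡ 1 (mod 33).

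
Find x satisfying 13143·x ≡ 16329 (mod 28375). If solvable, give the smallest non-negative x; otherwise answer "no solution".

First find gcd(13143, 28375):
28375 = 2*13143 + 2089
13143 = 6*2089 + 609
2089 = 3*609 + 262
609 = 2*262 + 85
262 = 3*85 + 7
85 = 12*7 + 1
7 = 7*1 + 0
gcd = 1, so a unique solution mod 28375 exists.
Back-substitute for the Bézout coefficients:
1 = 85 − 12·7
1 = −12·262 + 37·85
1 = 37·609 − 86·262
1 = −86·2089 + 295·609
1 = 295·13143 − 1856·2089
1 = −1856·28375 + 4007·13143
So 13143·(4007) ≡ 1 (mod 28375), giving 13143⁻¹ ≡ 4007.
x ≡ 13143⁻¹·16329 ≡ 4007·16329 ≡ 25928 (mod 28375).

25928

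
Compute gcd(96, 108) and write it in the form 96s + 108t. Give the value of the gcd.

12

Repeated division:
108 = 1·96 + 12
96 = 8·12 + 0
gcd(96, 108) = 12.
Express as a combination:
12 = 108 − 96
So 12 = (1)·108 + (-1)·96.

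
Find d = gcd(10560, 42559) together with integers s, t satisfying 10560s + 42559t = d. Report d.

Repeated division:
42559 = 4·10560 + 319
10560 = 33·319 + 33
319 = 9·33 + 22
33 = 1·22 + 11
22 = 2·11 + 0
gcd(10560, 42559) = 11.
Express as a combination:
11 = 33 − 22
11 = −319 + 10·33
11 = 10·10560 − 331·319
11 = −331·42559 + 1334·10560
So 11 = (-331)·42559 + (1334)·10560.

11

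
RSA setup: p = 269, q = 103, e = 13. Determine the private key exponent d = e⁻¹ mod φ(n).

φ(n) = (p−1)(q−1) = 268·102 = 27336.
Need d with 13·d ≡ 1 (mod 27336). Apply the extended Euclidean algorithm:
27336 = 2102·13 + 10
13 = 1·10 + 3
10 = 3·3 + 1
3 = 3·1 + 0
Back-substitute:
1 = 10 − 3·3
1 = −3·13 + 4·10
1 = 4·27336 − 8411·13
So 13·(-8411) ≡ 1 (mod 27336), hence d ≡ -8411 ≡ 18925 (mod 27336).

18925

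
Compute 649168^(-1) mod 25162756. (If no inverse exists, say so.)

Euclidean algorithm on 25162756, 649168:
25162756 = 38·649168 + 494372
649168 = 1·494372 + 154796
494372 = 3·154796 + 29984
154796 = 5·29984 + 4876
29984 = 6·4876 + 728
4876 = 6·728 + 508
728 = 1·508 + 220
508 = 2·220 + 68
220 = 3·68 + 16
68 = 4·16 + 4
16 = 4·4 + 0
The gcd is 4, not 1, hence no inverse exists.

no inverse exists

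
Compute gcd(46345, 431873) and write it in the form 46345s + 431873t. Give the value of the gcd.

13

Euclidean algorithm:
431873 = 9×46345 + 14768
46345 = 3×14768 + 2041
14768 = 7×2041 + 481
2041 = 4×481 + 117
481 = 4×117 + 13
117 = 9×13 + 0
gcd(46345, 431873) = 13.
Express as a combination:
13 = 481 − 4·117
13 = −4·2041 + 17·481
13 = 17·14768 − 123·2041
13 = −123·46345 + 386·14768
13 = 386·431873 − 3597·46345
So 13 = (386)·431873 + (-3597)·46345.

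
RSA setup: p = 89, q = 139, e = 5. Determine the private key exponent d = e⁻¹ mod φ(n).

φ(n) = (p−1)(q−1) = 88·138 = 12144.
Need d with 5·d ≡ 1 (mod 12144). Apply the extended Euclidean algorithm:
12144 = 2428×5 + 4
5 = 1×4 + 1
4 = 4×1 + 0
Back-substitute:
1 = 5 − 4
1 = −12144 + 2429·5
So 5·2429 ≡ 1 (mod 12144), hence d = 2429.

2429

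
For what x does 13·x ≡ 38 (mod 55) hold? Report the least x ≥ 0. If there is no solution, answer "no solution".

41

First find gcd(13, 55):
55 = 4×13 + 3
13 = 4×3 + 1
3 = 3×1 + 0
gcd = 1, so a unique solution mod 55 exists.
Back-substitute for the Bézout coefficients:
1 = 13 − 4·3
1 = −4·55 + 17·13
So 13·(17) ≡ 1 (mod 55), giving 13⁻¹ ≡ 17.
x ≡ 13⁻¹·38 ≡ 17·38 ≡ 41 (mod 55).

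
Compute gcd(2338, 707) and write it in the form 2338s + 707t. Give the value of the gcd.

Apply Euclid's algorithm to 2338 and 707:
2338 = 3×707 + 217
707 = 3×217 + 56
217 = 3×56 + 49
56 = 1×49 + 7
49 = 7×7 + 0
gcd(2338, 707) = 7.
Back-substituting:
7 = 56 − 49
7 = −217 + 4·56
7 = 4·707 − 13·217
7 = −13·2338 + 43·707
So 7 = (-13)·2338 + (43)·707.

7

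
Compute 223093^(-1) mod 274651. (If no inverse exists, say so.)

no inverse exists

Compute gcd(223093, 274651):
274651 = 1×223093 + 51558
223093 = 4×51558 + 16861
51558 = 3×16861 + 975
16861 = 17×975 + 286
975 = 3×286 + 117
286 = 2×117 + 52
117 = 2×52 + 13
52 = 4×13 + 0
The gcd is 13, not 1, hence no inverse exists.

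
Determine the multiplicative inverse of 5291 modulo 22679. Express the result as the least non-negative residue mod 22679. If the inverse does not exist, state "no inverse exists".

6901

Extended Euclidean algorithm:
22679 = 4·5291 + 1515
5291 = 3·1515 + 746
1515 = 2·746 + 23
746 = 32·23 + 10
23 = 2·10 + 3
10 = 3·3 + 1
3 = 3·1 + 0
The gcd is 1. Working backward:
1 = 10 − 3·3
1 = −3·23 + 7·10
1 = 7·746 − 227·23
1 = −227·1515 + 461·746
1 = 461·5291 − 1610·1515
1 = −1610·22679 + 6901·5291
So 5291·6901 ≡ 1 (mod 22679).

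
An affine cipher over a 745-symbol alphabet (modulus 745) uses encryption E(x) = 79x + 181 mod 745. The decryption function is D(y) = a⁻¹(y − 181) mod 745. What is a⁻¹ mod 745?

gcd(745, 79) by repeated division:
745 = 9×79 + 34
79 = 2×34 + 11
34 = 3×11 + 1
11 = 11×1 + 0
Since gcd(79, 745) = 1, back-substitute to write 1 as a combination:
1 = 34 − 3·11
1 = −3·79 + 7·34
1 = 7·745 − 66·79
Hence 79⁻¹ ≡ -66 ≡ 679 (mod 745).

679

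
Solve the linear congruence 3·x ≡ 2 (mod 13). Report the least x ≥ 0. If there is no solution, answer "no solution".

First find gcd(3, 13):
13 = 4*3 + 1
3 = 3*1 + 0
gcd = 1, so a unique solution mod 13 exists.
Back-substitute for the Bézout coefficients:
1 = 13 − 4·3
So 3·(-4) ≡ 1 (mod 13), giving 3⁻¹ ≡ 9.
x ≡ 3⁻¹·2 ≡ 9·2 ≡ 5 (mod 13).

5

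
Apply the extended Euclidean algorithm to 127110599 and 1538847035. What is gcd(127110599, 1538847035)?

11

Apply Euclid's algorithm to 1538847035 and 127110599:
1538847035 = 12*127110599 + 13519847
127110599 = 9*13519847 + 5431976
13519847 = 2*5431976 + 2655895
5431976 = 2*2655895 + 120186
2655895 = 22*120186 + 11803
120186 = 10*11803 + 2156
11803 = 5*2156 + 1023
2156 = 2*1023 + 110
1023 = 9*110 + 33
110 = 3*33 + 11
33 = 3*11 + 0
gcd(127110599, 1538847035) = 11.
Back-substituting:
11 = 110 − 3·33
11 = −3·1023 + 28·110
11 = 28·2156 − 59·1023
11 = −59·11803 + 323·2156
11 = 323·120186 − 3289·11803
11 = −3289·2655895 + 72681·120186
11 = 72681·5431976 − 148651·2655895
11 = −148651·13519847 + 369983·5431976
11 = 369983·127110599 − 3478498·13519847
11 = −3478498·1538847035 + 42111959·127110599
So 11 = (-3478498)·1538847035 + (42111959)·127110599.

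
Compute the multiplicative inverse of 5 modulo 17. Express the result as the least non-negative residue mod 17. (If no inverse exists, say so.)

Run Euclid on (17, 5):
17 = 3*5 + 2
5 = 2*2 + 1
2 = 2*1 + 0
Since gcd(5, 17) = 1, back-substitute to write 1 as a combination:
1 = 5 − 2·2
1 = −2·17 + 7·5
So 5·7 ≡ 1 (mod 17).

7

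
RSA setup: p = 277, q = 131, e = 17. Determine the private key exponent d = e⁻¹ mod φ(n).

φ(n) = (p−1)(q−1) = 276·130 = 35880.
Need d with 17·d ≡ 1 (mod 35880). Apply the extended Euclidean algorithm:
35880 = 2110×17 + 10
17 = 1×10 + 7
10 = 1×7 + 3
7 = 2×3 + 1
3 = 3×1 + 0
Back-substitute:
1 = 7 − 2·3
1 = −2·10 + 3·7
1 = 3·17 − 5·10
1 = −5·35880 + 10553·17
So 17·10553 ≡ 1 (mod 35880), hence d = 10553.

10553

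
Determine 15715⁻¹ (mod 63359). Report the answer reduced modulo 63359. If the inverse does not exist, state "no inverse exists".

Apply the Euclidean algorithm to 63359 and 15715:
63359 = 4×15715 + 499
15715 = 31×499 + 246
499 = 2×246 + 7
246 = 35×7 + 1
7 = 7×1 + 0
gcd = 1, so the inverse exists. Back-substitute:
1 = 246 − 35·7
1 = −35·499 + 71·246
1 = 71·15715 − 2236·499
1 = −2236·63359 + 9015·15715
So 15715·9015 ≡ 1 (mod 63359).

9015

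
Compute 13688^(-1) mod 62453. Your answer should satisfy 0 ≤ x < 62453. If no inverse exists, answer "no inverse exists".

gcd(62453, 13688) by repeated division:
62453 = 4×13688 + 7701
13688 = 1×7701 + 5987
7701 = 1×5987 + 1714
5987 = 3×1714 + 845
1714 = 2×845 + 24
845 = 35×24 + 5
24 = 4×5 + 4
5 = 1×4 + 1
4 = 4×1 + 0
gcd = 1, so the inverse exists. Back-substitute:
1 = 5 − 4
1 = −24 + 5·5
1 = 5·845 − 176·24
1 = −176·1714 + 357·845
1 = 357·5987 − 1247·1714
1 = −1247·7701 + 1604·5987
1 = 1604·13688 − 2851·7701
1 = −2851·62453 + 13008·13688
So 13688·13008 ≡ 1 (mod 62453).

13008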